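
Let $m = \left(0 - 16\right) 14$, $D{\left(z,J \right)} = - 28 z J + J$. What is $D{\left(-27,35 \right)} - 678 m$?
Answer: $178367$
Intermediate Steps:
$D{\left(z,J \right)} = J - 28 J z$ ($D{\left(z,J \right)} = - 28 J z + J = J - 28 J z$)
$m = -224$ ($m = \left(-16\right) 14 = -224$)
$D{\left(-27,35 \right)} - 678 m = 35 \left(1 - -756\right) - -151872 = 35 \left(1 + 756\right) + 151872 = 35 \cdot 757 + 151872 = 26495 + 151872 = 178367$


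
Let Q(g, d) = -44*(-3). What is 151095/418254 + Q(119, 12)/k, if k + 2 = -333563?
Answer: 16781598049/46504965170 ≈ 0.36086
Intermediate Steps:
k = -333565 (k = -2 - 333563 = -333565)
Q(g, d) = 132
151095/418254 + Q(119, 12)/k = 151095/418254 + 132/(-333565) = 151095*(1/418254) + 132*(-1/333565) = 50365/139418 - 132/333565 = 16781598049/46504965170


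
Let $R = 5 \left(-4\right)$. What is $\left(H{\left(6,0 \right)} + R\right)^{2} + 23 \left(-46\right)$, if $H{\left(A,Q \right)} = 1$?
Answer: $-697$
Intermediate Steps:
$R = -20$
$\left(H{\left(6,0 \right)} + R\right)^{2} + 23 \left(-46\right) = \left(1 - 20\right)^{2} + 23 \left(-46\right) = \left(-19\right)^{2} - 1058 = 361 - 1058 = -697$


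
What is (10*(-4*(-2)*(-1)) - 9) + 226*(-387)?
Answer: -87551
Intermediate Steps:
(10*(-4*(-2)*(-1)) - 9) + 226*(-387) = (10*(8*(-1)) - 9) - 87462 = (10*(-8) - 9) - 87462 = (-80 - 9) - 87462 = -89 - 87462 = -87551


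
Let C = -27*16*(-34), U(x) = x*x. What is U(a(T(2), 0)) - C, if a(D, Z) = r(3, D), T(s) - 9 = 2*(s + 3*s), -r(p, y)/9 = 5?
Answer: -12663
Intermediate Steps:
r(p, y) = -45 (r(p, y) = -9*5 = -45)
T(s) = 9 + 8*s (T(s) = 9 + 2*(s + 3*s) = 9 + 2*(4*s) = 9 + 8*s)
a(D, Z) = -45
U(x) = x²
C = 14688 (C = -432*(-34) = 14688)
U(a(T(2), 0)) - C = (-45)² - 1*14688 = 2025 - 14688 = -12663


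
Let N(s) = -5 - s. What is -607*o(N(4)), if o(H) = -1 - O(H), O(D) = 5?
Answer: 3642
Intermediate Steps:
o(H) = -6 (o(H) = -1 - 1*5 = -1 - 5 = -6)
-607*o(N(4)) = -607*(-6) = 3642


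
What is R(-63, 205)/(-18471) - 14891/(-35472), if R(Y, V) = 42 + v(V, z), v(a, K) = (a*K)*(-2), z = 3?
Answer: 105730799/218401104 ≈ 0.48411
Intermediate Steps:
v(a, K) = -2*K*a (v(a, K) = (K*a)*(-2) = -2*K*a)
R(Y, V) = 42 - 6*V (R(Y, V) = 42 - 2*3*V = 42 - 6*V)
R(-63, 205)/(-18471) - 14891/(-35472) = (42 - 6*205)/(-18471) - 14891/(-35472) = (42 - 1230)*(-1/18471) - 14891*(-1/35472) = -1188*(-1/18471) + 14891/35472 = 396/6157 + 14891/35472 = 105730799/218401104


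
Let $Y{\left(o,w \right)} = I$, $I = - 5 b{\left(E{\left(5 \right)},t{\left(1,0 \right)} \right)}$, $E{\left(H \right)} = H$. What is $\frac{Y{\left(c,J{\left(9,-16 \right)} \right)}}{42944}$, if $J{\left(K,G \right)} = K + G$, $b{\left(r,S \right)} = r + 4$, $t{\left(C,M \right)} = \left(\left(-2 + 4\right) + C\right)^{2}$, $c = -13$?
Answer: $- \frac{45}{42944} \approx -0.0010479$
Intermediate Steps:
$t{\left(C,M \right)} = \left(2 + C\right)^{2}$
$b{\left(r,S \right)} = 4 + r$
$J{\left(K,G \right)} = G + K$
$I = -45$ ($I = - 5 \left(4 + 5\right) = \left(-5\right) 9 = -45$)
$Y{\left(o,w \right)} = -45$
$\frac{Y{\left(c,J{\left(9,-16 \right)} \right)}}{42944} = - \frac{45}{42944}$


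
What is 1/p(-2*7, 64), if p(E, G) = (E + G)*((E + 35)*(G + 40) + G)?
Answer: 1/112400 ≈ 8.8968e-6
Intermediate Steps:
p(E, G) = (E + G)*(G + (35 + E)*(40 + G)) (p(E, G) = (E + G)*((35 + E)*(40 + G) + G) = (E + G)*(G + (35 + E)*(40 + G)))
1/p(-2*7, 64) = 1/(36*64**2 + 40*(-2*7)**2 + 1400*(-2*7) + 1400*64 - 2*7*64**2 + 64*(-2*7)**2 + 76*(-2*7)*64) = 1/(36*4096 + 40*(-14)**2 + 1400*(-14) + 89600 - 14*4096 + 64*(-14)**2 + 76*(-14)*64) = 1/(147456 + 40*196 - 19600 + 89600 - 57344 + 64*196 - 68096) = 1/(147456 + 7840 - 19600 + 89600 - 57344 + 12544 - 68096) = 1/112400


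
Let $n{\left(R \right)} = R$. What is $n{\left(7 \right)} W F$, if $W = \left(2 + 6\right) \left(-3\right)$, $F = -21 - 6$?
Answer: $4536$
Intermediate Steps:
$F = -27$ ($F = -21 - 6 = -27$)
$W = -24$ ($W = 8 \left(-3\right) = -24$)
$n{\left(7 \right)} W F = 7 \left(-24\right) \left(-27\right) = \left(-168\right) \left(-27\right) = 4536$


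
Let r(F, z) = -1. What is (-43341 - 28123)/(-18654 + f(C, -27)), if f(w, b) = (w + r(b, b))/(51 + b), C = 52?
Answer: 571712/149215 ≈ 3.8315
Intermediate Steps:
f(w, b) = (-1 + w)/(51 + b) (f(w, b) = (w - 1)/(51 + b) = (-1 + w)/(51 + b))
(-43341 - 28123)/(-18654 + f(C, -27)) = (-43341 - 28123)/(-18654 + (-1 + 52)/(51 - 27)) = -71464/(-18654 + 51/24) = -71464/(-18654 + (1/24)*51) = -71464/(-18654 + 17/8) = -71464/(-149215/8) = -71464*(-8/149215) = 571712/149215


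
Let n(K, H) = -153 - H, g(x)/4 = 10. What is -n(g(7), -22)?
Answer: 131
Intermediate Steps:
g(x) = 40 (g(x) = 4*10 = 40)
-n(g(7), -22) = -(-153 - 1*(-22)) = -(-153 + 22) = -1*(-131) = 131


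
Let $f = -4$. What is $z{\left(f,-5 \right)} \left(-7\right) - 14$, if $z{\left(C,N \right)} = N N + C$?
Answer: $-161$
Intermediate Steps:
$z{\left(C,N \right)} = C + N^{2}$ ($z{\left(C,N \right)} = N^{2} + C = C + N^{2}$)
$z{\left(f,-5 \right)} \left(-7\right) - 14 = \left(-4 + \left(-5\right)^{2}\right) \left(-7\right) - 14 = \left(-4 + 25\right) \left(-7\right) - 14 = 21 \left(-7\right) - 14 = -147 - 14 = -161$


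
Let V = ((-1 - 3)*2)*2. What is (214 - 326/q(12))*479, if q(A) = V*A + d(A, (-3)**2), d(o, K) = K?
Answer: 18914752/183 ≈ 1.0336e+5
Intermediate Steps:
V = -16 (V = -4*2*2 = -8*2 = -16)
q(A) = 9 - 16*A (q(A) = -16*A + (-3)**2 = -16*A + 9 = 9 - 16*A)
(214 - 326/q(12))*479 = (214 - 326/(9 - 16*12))*479 = (214 - 326/(9 - 192))*479 = (214 - 326/(-183))*479 = (214 - 326*(-1/183))*479 = (214 + 326/183)*479 = (39488/183)*479 = 18914752/183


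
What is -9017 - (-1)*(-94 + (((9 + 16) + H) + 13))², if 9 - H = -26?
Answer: -8576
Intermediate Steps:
H = 35 (H = 9 - 1*(-26) = 9 + 26 = 35)
-9017 - (-1)*(-94 + (((9 + 16) + H) + 13))² = -9017 - (-1)*(-94 + (((9 + 16) + 35) + 13))² = -9017 - (-1)*(-94 + ((25 + 35) + 13))² = -9017 - (-1)*(-94 + (60 + 13))² = -9017 - (-1)*(-94 + 73)² = -9017 - (-1)*(-21)² = -9017 - (-1)*441 = -9017 - 1*(-441) = -9017 + 441 = -8576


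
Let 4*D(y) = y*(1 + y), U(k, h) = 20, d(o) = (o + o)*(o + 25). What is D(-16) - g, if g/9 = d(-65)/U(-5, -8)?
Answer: -2280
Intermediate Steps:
d(o) = 2*o*(25 + o) (d(o) = (2*o)*(25 + o) = 2*o*(25 + o))
g = 2340 (g = 9*((2*(-65)*(25 - 65))/20) = 9*((2*(-65)*(-40))*(1/20)) = 9*(5200*(1/20)) = 9*260 = 2340)
D(y) = y*(1 + y)/4 (D(y) = (y*(1 + y))/4 = y*(1 + y)/4)
D(-16) - g = (1/4)*(-16)*(1 - 16) - 1*2340 = (1/4)*(-16)*(-15) - 2340 = 60 - 2340 = -2280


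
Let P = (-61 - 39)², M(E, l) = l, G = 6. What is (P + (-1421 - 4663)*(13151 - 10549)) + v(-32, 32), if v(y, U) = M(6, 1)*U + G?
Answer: -15820530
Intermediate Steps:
v(y, U) = 6 + U (v(y, U) = 1*U + 6 = U + 6 = 6 + U)
P = 10000 (P = (-100)² = 10000)
(P + (-1421 - 4663)*(13151 - 10549)) + v(-32, 32) = (10000 + (-1421 - 4663)*(13151 - 10549)) + (6 + 32) = (10000 - 6084*2602) + 38 = (10000 - 15830568) + 38 = -15820568 + 38 = -15820530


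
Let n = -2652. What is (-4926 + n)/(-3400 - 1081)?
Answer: 7578/4481 ≈ 1.6911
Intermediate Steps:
(-4926 + n)/(-3400 - 1081) = (-4926 - 2652)/(-3400 - 1081) = -7578/(-4481) = -7578*(-1/4481) = 7578/4481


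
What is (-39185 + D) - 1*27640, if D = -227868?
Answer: -294693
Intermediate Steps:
(-39185 + D) - 1*27640 = (-39185 - 227868) - 1*27640 = -267053 - 27640 = -294693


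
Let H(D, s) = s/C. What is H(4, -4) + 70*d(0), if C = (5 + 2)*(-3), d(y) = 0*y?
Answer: 4/21 ≈ 0.19048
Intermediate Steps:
d(y) = 0
C = -21 (C = 7*(-3) = -21)
H(D, s) = -s/21 (H(D, s) = s/(-21) = s*(-1/21) = -s/21)
H(4, -4) + 70*d(0) = -1/21*(-4) + 70*0 = 4/21 + 0 = 4/21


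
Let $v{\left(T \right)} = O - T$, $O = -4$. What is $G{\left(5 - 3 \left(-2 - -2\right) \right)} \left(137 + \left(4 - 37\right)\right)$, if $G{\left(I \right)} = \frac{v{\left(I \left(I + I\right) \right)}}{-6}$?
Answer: $936$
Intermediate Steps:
$v{\left(T \right)} = -4 - T$
$G{\left(I \right)} = \frac{2}{3} + \frac{I^{2}}{3}$ ($G{\left(I \right)} = \frac{-4 - I \left(I + I\right)}{-6} = \left(-4 - I 2 I\right) \left(- \frac{1}{6}\right) = \left(-4 - 2 I^{2}\right) \left(- \frac{1}{6}\right) = \frac{2}{3} + \frac{I^{2}}{3}$)
$G{\left(5 - 3 \left(-2 - -2\right) \right)} \left(137 + \left(4 - 37\right)\right) = \left(\frac{2}{3} + \frac{\left(5 - 3 \left(-2 - -2\right)\right)^{2}}{3}\right) \left(137 + \left(4 - 37\right)\right) = \left(\frac{2}{3} + \frac{\left(5 - 3 \left(-2 + 2\right)\right)^{2}}{3}\right) \left(137 - 33\right) = \left(\frac{2}{3} + \frac{\left(5 - 0\right)^{2}}{3}\right) 104 = \left(\frac{2}{3} + \frac{\left(5 + 0\right)^{2}}{3}\right) 104 = \left(\frac{2}{3} + \frac{5^{2}}{3}\right) 104 = \left(\frac{2}{3} + \frac{1}{3} \cdot 25\right) 104 = \left(\frac{2}{3} + \frac{25}{3}\right) 104 = 9 \cdot 104 = 936$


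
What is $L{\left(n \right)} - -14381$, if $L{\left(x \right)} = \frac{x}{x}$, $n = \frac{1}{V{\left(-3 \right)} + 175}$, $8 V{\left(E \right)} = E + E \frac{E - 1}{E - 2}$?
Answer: $14382$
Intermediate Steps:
$V{\left(E \right)} = \frac{E}{8} + \frac{E \left(-1 + E\right)}{8 \left(-2 + E\right)}$ ($V{\left(E \right)} = \frac{E + E \frac{E - 1}{E - 2}}{8} = \frac{E + E \frac{-1 + E}{-2 + E}}{8} = \frac{E + \frac{E \left(-1 + E\right)}{-2 + E}}{8} = \frac{E}{8} + \frac{E \left(-1 + E\right)}{8 \left(-2 + E\right)}$)
$n = \frac{40}{6973}$ ($n = \frac{1}{\frac{1}{8} \left(-3\right) \frac{1}{-2 - 3} \left(-3 + 2 \left(-3\right)\right) + 175} = \frac{1}{\frac{1}{8} \left(-3\right) \frac{1}{-5} \left(-3 - 6\right) + 175} = \frac{1}{\frac{1}{8} \left(-3\right) \left(- \frac{1}{5}\right) \left(-9\right) + 175} = \frac{1}{- \frac{27}{40} + 175} = \frac{1}{\frac{6973}{40}} = \frac{40}{6973} \approx 0.0057364$)
$L{\left(x \right)} = 1$
$L{\left(n \right)} - -14381 = 1 - -14381 = 1 + 14381 = 14382$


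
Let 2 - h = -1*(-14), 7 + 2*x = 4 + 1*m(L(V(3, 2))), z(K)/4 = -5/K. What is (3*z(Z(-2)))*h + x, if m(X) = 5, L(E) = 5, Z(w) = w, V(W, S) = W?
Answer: -359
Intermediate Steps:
z(K) = -20/K (z(K) = 4*(-5/K) = -20/K)
x = 1 (x = -7/2 + (4 + 1*5)/2 = -7/2 + (4 + 5)/2 = -7/2 + (½)*9 = -7/2 + 9/2 = 1)
h = -12 (h = 2 - (-1)*(-14) = 2 - 1*14 = 2 - 14 = -12)
(3*z(Z(-2)))*h + x = (3*(-20/(-2)))*(-12) + 1 = (3*(-20*(-½)))*(-12) + 1 = (3*10)*(-12) + 1 = 30*(-12) + 1 = -360 + 1 = -359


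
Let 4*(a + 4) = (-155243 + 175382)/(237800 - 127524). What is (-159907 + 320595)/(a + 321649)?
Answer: 70880119552/141878916219 ≈ 0.49958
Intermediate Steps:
a = -1744277/441104 (a = -4 + ((-155243 + 175382)/(237800 - 127524))/4 = -4 + (20139/110276)/4 = -4 + (20139*(1/110276))/4 = -4 + (¼)*(20139/110276) = -4 + 20139/441104 = -1744277/441104 ≈ -3.9543)
(-159907 + 320595)/(a + 321649) = (-159907 + 320595)/(-1744277/441104 + 321649) = 160688/(141878916219/441104) = 160688*(441104/141878916219) = 70880119552/141878916219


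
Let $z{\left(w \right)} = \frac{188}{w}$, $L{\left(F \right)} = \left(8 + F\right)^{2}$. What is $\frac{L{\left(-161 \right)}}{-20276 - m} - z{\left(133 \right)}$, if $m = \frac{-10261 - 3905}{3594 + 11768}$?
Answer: $- \frac{2799567499}{1090130111} \approx -2.5681$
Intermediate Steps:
$m = - \frac{7083}{7681}$ ($m = - \frac{14166}{15362} = \left(-14166\right) \frac{1}{15362} = - \frac{7083}{7681} \approx -0.92215$)
$\frac{L{\left(-161 \right)}}{-20276 - m} - z{\left(133 \right)} = \frac{\left(8 - 161\right)^{2}}{-20276 - - \frac{7083}{7681}} - \frac{188}{133} = \frac{\left(-153\right)^{2}}{-20276 + \frac{7083}{7681}} - 188 \cdot \frac{1}{133} = \frac{23409}{- \frac{155732873}{7681}} - \frac{188}{133} = 23409 \left(- \frac{7681}{155732873}\right) - \frac{188}{133} = - \frac{179804529}{155732873} - \frac{188}{133} = - \frac{2799567499}{1090130111}$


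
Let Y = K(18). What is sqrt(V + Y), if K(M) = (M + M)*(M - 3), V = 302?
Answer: sqrt(842) ≈ 29.017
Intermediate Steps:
K(M) = 2*M*(-3 + M) (K(M) = (2*M)*(-3 + M) = 2*M*(-3 + M))
Y = 540 (Y = 2*18*(-3 + 18) = 2*18*15 = 540)
sqrt(V + Y) = sqrt(302 + 540) = sqrt(842)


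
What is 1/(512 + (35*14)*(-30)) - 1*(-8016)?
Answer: 113731007/14188 ≈ 8016.0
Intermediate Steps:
1/(512 + (35*14)*(-30)) - 1*(-8016) = 1/(512 + 490*(-30)) + 8016 = 1/(512 - 14700) + 8016 = 1/(-14188) + 8016 = -1/14188 + 8016 = 113731007/14188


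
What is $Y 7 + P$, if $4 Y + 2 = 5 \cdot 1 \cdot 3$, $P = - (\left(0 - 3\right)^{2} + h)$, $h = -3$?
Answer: $\frac{67}{4} \approx 16.75$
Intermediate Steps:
$P = -6$ ($P = - (\left(0 - 3\right)^{2} - 3) = - (\left(-3\right)^{2} - 3) = - (9 - 3) = \left(-1\right) 6 = -6$)
$Y = \frac{13}{4}$ ($Y = - \frac{1}{2} + \frac{5 \cdot 1 \cdot 3}{4} = - \frac{1}{2} + \frac{5 \cdot 3}{4} = - \frac{1}{2} + \frac{1}{4} \cdot 15 = - \frac{1}{2} + \frac{15}{4} = \frac{13}{4} \approx 3.25$)
$Y 7 + P = \frac{13}{4} \cdot 7 - 6 = \frac{91}{4} - 6 = \frac{67}{4}$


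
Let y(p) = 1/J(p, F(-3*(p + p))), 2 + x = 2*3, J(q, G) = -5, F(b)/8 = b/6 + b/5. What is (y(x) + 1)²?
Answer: 16/25 ≈ 0.64000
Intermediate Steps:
F(b) = 44*b/15 (F(b) = 8*(b/6 + b/5) = 8*(11*b/30) = 44*b/15)
x = 4 (x = -2 + 2*3 = -2 + 6 = 4)
y(p) = -⅕ (y(p) = 1/(-5) = -⅕)
(y(x) + 1)² = (-⅕ + 1)² = (⅘)² = 16/25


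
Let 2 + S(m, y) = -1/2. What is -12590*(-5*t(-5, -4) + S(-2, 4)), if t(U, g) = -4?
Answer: -220325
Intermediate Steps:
S(m, y) = -5/2 (S(m, y) = -2 - 1/2 = -2 - 1*½ = -2 - ½ = -5/2)
-12590*(-5*t(-5, -4) + S(-2, 4)) = -12590*(-5*(-4) - 5/2) = -12590*(20 - 5/2) = -12590*35/2 = -220325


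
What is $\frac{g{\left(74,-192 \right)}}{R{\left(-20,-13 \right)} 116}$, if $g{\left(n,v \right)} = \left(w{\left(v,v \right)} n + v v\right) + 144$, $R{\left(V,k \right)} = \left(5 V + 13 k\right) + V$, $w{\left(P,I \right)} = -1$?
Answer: $- \frac{18467}{16762} \approx -1.1017$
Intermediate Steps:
$R{\left(V,k \right)} = 6 V + 13 k$
$g{\left(n,v \right)} = 144 + v^{2} - n$ ($g{\left(n,v \right)} = \left(- n + v v\right) + 144 = \left(- n + v^{2}\right) + 144 = \left(v^{2} - n\right) + 144 = 144 + v^{2} - n$)
$\frac{g{\left(74,-192 \right)}}{R{\left(-20,-13 \right)} 116} = \frac{144 + \left(-192\right)^{2} - 74}{\left(6 \left(-20\right) + 13 \left(-13\right)\right) 116} = \frac{144 + 36864 - 74}{\left(-120 - 169\right) 116} = \frac{36934}{\left(-289\right) 116} = \frac{36934}{-33524} = 36934 \left(- \frac{1}{33524}\right) = - \frac{18467}{16762}$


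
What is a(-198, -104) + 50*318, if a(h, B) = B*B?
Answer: 26716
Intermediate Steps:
a(h, B) = B²
a(-198, -104) + 50*318 = (-104)² + 50*318 = 10816 + 15900 = 26716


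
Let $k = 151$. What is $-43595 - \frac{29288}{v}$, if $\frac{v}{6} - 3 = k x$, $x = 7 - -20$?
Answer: $- \frac{133404361}{3060} \approx -43596.0$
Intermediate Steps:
$x = 27$ ($x = 7 + 20 = 27$)
$v = 24480$ ($v = 18 + 6 \cdot 151 \cdot 27 = 18 + 6 \cdot 4077 = 18 + 24462 = 24480$)
$-43595 - \frac{29288}{v} = -43595 - \frac{29288}{24480} = -43595 - 29288 \cdot \frac{1}{24480} = -43595 - \frac{3661}{3060} = - \frac{133404361}{3060}$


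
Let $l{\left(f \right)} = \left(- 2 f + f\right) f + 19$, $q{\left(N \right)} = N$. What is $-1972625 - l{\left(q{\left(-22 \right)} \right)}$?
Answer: $-1972160$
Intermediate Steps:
$l{\left(f \right)} = 19 - f^{2}$ ($l{\left(f \right)} = - f f + 19 = - f^{2} + 19 = 19 - f^{2}$)
$-1972625 - l{\left(q{\left(-22 \right)} \right)} = -1972625 - \left(19 - \left(-22\right)^{2}\right) = -1972625 - \left(19 - 484\right) = -1972625 - -465 = -1972625 + 465 = -1972160$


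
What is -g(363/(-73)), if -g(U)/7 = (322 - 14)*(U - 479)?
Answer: -76171480/73 ≈ -1.0434e+6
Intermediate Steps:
g(U) = 1032724 - 2156*U (g(U) = -7*(322 - 14)*(U - 479) = -2156*(-479 + U) = -7*(-147532 + 308*U) = 1032724 - 2156*U)
-g(363/(-73)) = -(1032724 - 782628/(-73)) = -(1032724 - 782628*(-1)/73) = -(1032724 - 2156*(-363/73)) = -(1032724 + 782628/73) = -1*76171480/73 = -76171480/73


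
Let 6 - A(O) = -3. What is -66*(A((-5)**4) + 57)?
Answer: -4356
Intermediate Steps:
A(O) = 9 (A(O) = 6 - 1*(-3) = 6 + 3 = 9)
-66*(A((-5)**4) + 57) = -66*(9 + 57) = -66*66 = -4356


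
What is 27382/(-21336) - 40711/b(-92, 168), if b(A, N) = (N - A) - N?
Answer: -54445565/122682 ≈ -443.79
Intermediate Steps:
b(A, N) = -A
27382/(-21336) - 40711/b(-92, 168) = 27382/(-21336) - 40711/((-1*(-92))) = 27382*(-1/21336) - 40711/92 = -13691/10668 - 40711*1/92 = -13691/10668 - 40711/92 = -54445565/122682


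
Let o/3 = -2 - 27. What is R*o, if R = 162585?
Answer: -14144895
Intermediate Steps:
o = -87 (o = 3*(-2 - 27) = 3*(-29) = -87)
R*o = 162585*(-87) = -14144895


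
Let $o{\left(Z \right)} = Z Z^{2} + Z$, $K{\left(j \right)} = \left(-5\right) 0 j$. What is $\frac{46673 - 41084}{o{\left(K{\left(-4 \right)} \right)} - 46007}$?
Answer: $- \frac{5589}{46007} \approx -0.12148$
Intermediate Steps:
$K{\left(j \right)} = 0$ ($K{\left(j \right)} = 0 j = 0$)
$o{\left(Z \right)} = Z + Z^{3}$ ($o{\left(Z \right)} = Z^{3} + Z = Z + Z^{3}$)
$\frac{46673 - 41084}{o{\left(K{\left(-4 \right)} \right)} - 46007} = \frac{46673 - 41084}{\left(0 + 0^{3}\right) - 46007} = \frac{5589}{\left(0 + 0\right) - 46007} = \frac{5589}{0 - 46007} = \frac{5589}{-46007} = 5589 \left(- \frac{1}{46007}\right) = - \frac{5589}{46007}$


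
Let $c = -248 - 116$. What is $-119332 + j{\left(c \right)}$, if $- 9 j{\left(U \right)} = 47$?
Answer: $- \frac{1074035}{9} \approx -1.1934 \cdot 10^{5}$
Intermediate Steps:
$c = -364$ ($c = -248 - 116 = -364$)
$j{\left(U \right)} = - \frac{47}{9}$ ($j{\left(U \right)} = \left(- \frac{1}{9}\right) 47 = - \frac{47}{9}$)
$-119332 + j{\left(c \right)} = -119332 - \frac{47}{9} = - \frac{1074035}{9}$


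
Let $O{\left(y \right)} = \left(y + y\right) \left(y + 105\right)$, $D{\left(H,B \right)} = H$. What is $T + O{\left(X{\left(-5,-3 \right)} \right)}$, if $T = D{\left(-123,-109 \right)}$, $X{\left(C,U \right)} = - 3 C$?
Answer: $3477$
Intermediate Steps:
$O{\left(y \right)} = 2 y \left(105 + y\right)$
$T = -123$
$T + O{\left(X{\left(-5,-3 \right)} \right)} = -123 + 2 \left(\left(-3\right) \left(-5\right)\right) \left(105 - -15\right) = -123 + 2 \cdot 15 \left(105 + 15\right) = -123 + 2 \cdot 15 \cdot 120 = -123 + 3600 = 3477$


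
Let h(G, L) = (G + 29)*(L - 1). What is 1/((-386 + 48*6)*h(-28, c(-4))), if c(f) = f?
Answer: 1/490 ≈ 0.0020408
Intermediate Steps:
h(G, L) = (-1 + L)*(29 + G) (h(G, L) = (29 + G)*(-1 + L) = (-1 + L)*(29 + G))
1/((-386 + 48*6)*h(-28, c(-4))) = 1/((-386 + 48*6)*(-29 - 1*(-28) + 29*(-4) - 28*(-4))) = 1/((-386 + 288)*(-29 + 28 - 116 + 112)) = 1/(-98*(-5)) = -1/98*(-⅕) = 1/490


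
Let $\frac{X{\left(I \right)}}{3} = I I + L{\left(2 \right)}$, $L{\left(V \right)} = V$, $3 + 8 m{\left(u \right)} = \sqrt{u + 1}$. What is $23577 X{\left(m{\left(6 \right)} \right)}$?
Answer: $\frac{636579}{4} - \frac{212193 \sqrt{7}}{32} \approx 1.416 \cdot 10^{5}$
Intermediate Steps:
$m{\left(u \right)} = - \frac{3}{8} + \frac{\sqrt{1 + u}}{8}$ ($m{\left(u \right)} = - \frac{3}{8} + \frac{\sqrt{u + 1}}{8} = - \frac{3}{8} + \frac{\sqrt{1 + u}}{8}$)
$X{\left(I \right)} = 6 + 3 I^{2}$ ($X{\left(I \right)} = 3 \left(I I + 2\right) = 3 \left(I^{2} + 2\right) = 3 \left(2 + I^{2}\right) = 6 + 3 I^{2}$)
$23577 X{\left(m{\left(6 \right)} \right)} = 23577 \left(6 + 3 \left(- \frac{3}{8} + \frac{\sqrt{1 + 6}}{8}\right)^{2}\right) = 23577 \left(6 + 3 \left(- \frac{3}{8} + \frac{\sqrt{7}}{8}\right)^{2}\right) = 141462 + 70731 \left(- \frac{3}{8} + \frac{\sqrt{7}}{8}\right)^{2}$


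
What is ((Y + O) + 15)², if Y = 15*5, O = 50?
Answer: 19600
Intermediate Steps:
Y = 75
((Y + O) + 15)² = ((75 + 50) + 15)² = (125 + 15)² = 140² = 19600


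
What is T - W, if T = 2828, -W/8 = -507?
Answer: -1228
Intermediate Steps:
W = 4056 (W = -8*(-507) = 4056)
T - W = 2828 - 1*4056 = 2828 - 4056 = -1228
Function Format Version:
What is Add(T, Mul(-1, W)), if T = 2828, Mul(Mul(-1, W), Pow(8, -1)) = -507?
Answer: -1228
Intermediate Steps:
W = 4056 (W = Mul(-8, -507) = 4056)
Add(T, Mul(-1, W)) = Add(2828, Mul(-1, 4056)) = Add(2828, -4056) = -1228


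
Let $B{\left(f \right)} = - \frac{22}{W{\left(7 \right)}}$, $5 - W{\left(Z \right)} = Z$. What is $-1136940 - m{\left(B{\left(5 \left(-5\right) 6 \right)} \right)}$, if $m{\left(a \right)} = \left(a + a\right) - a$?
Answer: $-1136951$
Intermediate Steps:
$W{\left(Z \right)} = 5 - Z$
$B{\left(f \right)} = 11$ ($B{\left(f \right)} = - \frac{22}{5 - 7} = - \frac{22}{-2} = \left(-22\right) \left(- \frac{1}{2}\right) = 11$)
$m{\left(a \right)} = a$ ($m{\left(a \right)} = 2 a - a = a$)
$-1136940 - m{\left(B{\left(5 \left(-5\right) 6 \right)} \right)} = -1136940 - 11 = -1136951$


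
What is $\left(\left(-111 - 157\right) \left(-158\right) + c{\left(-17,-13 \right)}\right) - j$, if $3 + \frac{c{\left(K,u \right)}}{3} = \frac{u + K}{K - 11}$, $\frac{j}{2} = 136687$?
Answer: $- \frac{3234501}{14} \approx -2.3104 \cdot 10^{5}$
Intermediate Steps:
$j = 273374$ ($j = 2 \cdot 136687 = 273374$)
$c{\left(K,u \right)} = -9 + \frac{3 \left(K + u\right)}{-11 + K}$ ($c{\left(K,u \right)} = -9 + 3 \frac{u + K}{K - 11} = -9 + 3 \frac{K + u}{-11 + K} = -9 + \frac{3 \left(K + u\right)}{-11 + K}$)
$\left(\left(-111 - 157\right) \left(-158\right) + c{\left(-17,-13 \right)}\right) - j = \left(\left(-111 - 157\right) \left(-158\right) + \frac{3 \left(33 - 13 - -34\right)}{-11 - 17}\right) - 273374 = \left(\left(-268\right) \left(-158\right) + \frac{3 \left(33 - 13 + 34\right)}{-28}\right) - 273374 = \left(42344 + 3 \left(- \frac{1}{28}\right) 54\right) - 273374 = \left(42344 - \frac{81}{14}\right) - 273374 = \frac{592735}{14} - 273374 = - \frac{3234501}{14}$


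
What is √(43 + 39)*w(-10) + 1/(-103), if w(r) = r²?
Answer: -1/103 + 100*√82 ≈ 905.53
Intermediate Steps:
√(43 + 39)*w(-10) + 1/(-103) = √(43 + 39)*(-10)² + 1/(-103) = √82*100 - 1/103 = 100*√82 - 1/103 = -1/103 + 100*√82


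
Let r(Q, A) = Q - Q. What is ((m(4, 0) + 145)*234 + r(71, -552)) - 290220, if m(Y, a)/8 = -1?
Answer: -258162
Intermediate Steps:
m(Y, a) = -8 (m(Y, a) = 8*(-1) = -8)
r(Q, A) = 0
((m(4, 0) + 145)*234 + r(71, -552)) - 290220 = ((-8 + 145)*234 + 0) - 290220 = (137*234 + 0) - 290220 = (32058 + 0) - 290220 = 32058 - 290220 = -258162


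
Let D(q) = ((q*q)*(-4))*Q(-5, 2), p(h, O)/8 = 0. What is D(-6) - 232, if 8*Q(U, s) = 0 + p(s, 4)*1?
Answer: -232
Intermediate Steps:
p(h, O) = 0 (p(h, O) = 8*0 = 0)
Q(U, s) = 0 (Q(U, s) = (0 + 0*1)/8 = (0 + 0)/8 = (1/8)*0 = 0)
D(q) = 0 (D(q) = ((q*q)*(-4))*0 = (q**2*(-4))*0 = -4*q**2*0 = 0)
D(-6) - 232 = 0 - 232 = -232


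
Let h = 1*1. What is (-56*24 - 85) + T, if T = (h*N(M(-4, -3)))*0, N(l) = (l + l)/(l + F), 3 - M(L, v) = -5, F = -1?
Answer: -1429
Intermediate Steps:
M(L, v) = 8 (M(L, v) = 3 - 1*(-5) = 3 + 5 = 8)
h = 1
N(l) = 2*l/(-1 + l) (N(l) = (l + l)/(l - 1) = (2*l)/(-1 + l) = 2*l/(-1 + l))
T = 0 (T = (1*(2*8/(-1 + 8)))*0 = (1*(2*8/7))*0 = (1*(2*8*(⅐)))*0 = (1*(16/7))*0 = (16/7)*0 = 0)
(-56*24 - 85) + T = (-56*24 - 85) + 0 = (-1344 - 85) + 0 = -1429 + 0 = -1429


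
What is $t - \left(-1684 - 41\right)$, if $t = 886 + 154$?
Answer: $2765$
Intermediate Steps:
$t = 1040$
$t - \left(-1684 - 41\right) = 1040 - \left(-1684 - 41\right) = 1040 - -1725 = 1040 + 1725 = 2765$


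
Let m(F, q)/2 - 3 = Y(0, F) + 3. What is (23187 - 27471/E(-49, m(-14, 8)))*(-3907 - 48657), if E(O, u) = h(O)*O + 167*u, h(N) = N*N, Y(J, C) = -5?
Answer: -47661712734688/39105 ≈ -1.2188e+9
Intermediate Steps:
h(N) = N²
m(F, q) = 2 (m(F, q) = 6 + 2*(-5 + 3) = 6 + 2*(-2) = 6 - 4 = 2)
E(O, u) = O³ + 167*u (E(O, u) = O²*O + 167*u = O³ + 167*u)
(23187 - 27471/E(-49, m(-14, 8)))*(-3907 - 48657) = (23187 - 27471/((-49)³ + 167*2))*(-3907 - 48657) = (23187 - 27471/(-117649 + 334))*(-52564) = (23187 - 27471/(-117315))*(-52564) = (23187 - 27471*(-1/117315))*(-52564) = (23187 + 9157/39105)*(-52564) = (906736792/39105)*(-52564) = -47661712734688/39105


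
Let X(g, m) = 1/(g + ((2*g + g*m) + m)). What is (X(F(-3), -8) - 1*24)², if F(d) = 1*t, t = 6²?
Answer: 20367169/35344 ≈ 576.25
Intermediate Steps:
t = 36
F(d) = 36 (F(d) = 1*36 = 36)
X(g, m) = 1/(m + 3*g + g*m) (X(g, m) = 1/(g + (m + 2*g + g*m)) = 1/(m + 3*g + g*m))
(X(F(-3), -8) - 1*24)² = (1/(-8 + 3*36 + 36*(-8)) - 1*24)² = (1/(-8 + 108 - 288) - 24)² = (1/(-188) - 24)² = (-1/188 - 24)² = (-4513/188)² = 20367169/35344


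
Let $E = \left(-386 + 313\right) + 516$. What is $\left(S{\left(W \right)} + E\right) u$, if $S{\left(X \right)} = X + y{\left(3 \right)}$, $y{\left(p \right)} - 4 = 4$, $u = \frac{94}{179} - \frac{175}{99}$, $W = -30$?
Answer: $- \frac{9269999}{17721} \approx -523.11$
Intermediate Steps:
$u = - \frac{22019}{17721}$ ($u = 94 \cdot \frac{1}{179} - \frac{175}{99} = \frac{94}{179} - \frac{175}{99} = - \frac{22019}{17721} \approx -1.2425$)
$y{\left(p \right)} = 8$ ($y{\left(p \right)} = 4 + 4 = 8$)
$S{\left(X \right)} = 8 + X$ ($S{\left(X \right)} = X + 8 = 8 + X$)
$E = 443$ ($E = -73 + 516 = 443$)
$\left(S{\left(W \right)} + E\right) u = \left(\left(8 - 30\right) + 443\right) \left(- \frac{22019}{17721}\right) = \left(-22 + 443\right) \left(- \frac{22019}{17721}\right) = 421 \left(- \frac{22019}{17721}\right) = - \frac{9269999}{17721}$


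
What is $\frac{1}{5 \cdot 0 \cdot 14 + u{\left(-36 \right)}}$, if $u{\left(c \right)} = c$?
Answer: $- \frac{1}{36} \approx -0.027778$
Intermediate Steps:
$\frac{1}{5 \cdot 0 \cdot 14 + u{\left(-36 \right)}} = \frac{1}{5 \cdot 0 \cdot 14 - 36} = \frac{1}{0 \cdot 14 - 36} = \frac{1}{0 - 36} = \frac{1}{-36} = - \frac{1}{36}$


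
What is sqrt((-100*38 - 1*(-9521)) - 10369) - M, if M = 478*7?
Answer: -3346 + 2*I*sqrt(1162) ≈ -3346.0 + 68.176*I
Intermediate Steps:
M = 3346
sqrt((-100*38 - 1*(-9521)) - 10369) - M = sqrt((-100*38 - 1*(-9521)) - 10369) - 1*3346 = sqrt((-3800 + 9521) - 10369) - 3346 = sqrt(5721 - 10369) - 3346 = sqrt(-4648) - 3346 = 2*I*sqrt(1162) - 3346 = -3346 + 2*I*sqrt(1162)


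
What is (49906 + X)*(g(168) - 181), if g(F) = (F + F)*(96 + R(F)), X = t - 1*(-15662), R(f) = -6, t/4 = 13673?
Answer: 3614895340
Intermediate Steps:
t = 54692 (t = 4*13673 = 54692)
X = 70354 (X = 54692 - 1*(-15662) = 54692 + 15662 = 70354)
g(F) = 180*F (g(F) = (F + F)*(96 - 6) = (2*F)*90 = 180*F)
(49906 + X)*(g(168) - 181) = (49906 + 70354)*(180*168 - 181) = 120260*(30240 - 181) = 120260*30059 = 3614895340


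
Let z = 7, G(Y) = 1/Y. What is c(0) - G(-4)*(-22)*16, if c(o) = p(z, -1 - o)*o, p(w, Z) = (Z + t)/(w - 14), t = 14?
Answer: -88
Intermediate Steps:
p(w, Z) = (14 + Z)/(-14 + w) (p(w, Z) = (Z + 14)/(w - 14) = (14 + Z)/(-14 + w))
c(o) = o*(-13/7 + o/7) (c(o) = ((14 + (-1 - o))/(-14 + 7))*o = ((13 - o)/(-7))*o = (-(13 - o)/7)*o = (-13/7 + o/7)*o = o*(-13/7 + o/7))
c(0) - G(-4)*(-22)*16 = (⅐)*0*(-13 + 0) - -22/(-4)*16 = (⅐)*0*(-13) - (-¼*(-22))*16 = 0 - 11*16/2 = 0 - 1*88 = 0 - 88 = -88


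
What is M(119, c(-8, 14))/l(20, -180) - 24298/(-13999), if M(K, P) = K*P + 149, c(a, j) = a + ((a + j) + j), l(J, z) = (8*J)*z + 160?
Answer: 673818297/400931360 ≈ 1.6806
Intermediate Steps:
l(J, z) = 160 + 8*J*z (l(J, z) = 8*J*z + 160 = 160 + 8*J*z)
c(a, j) = 2*a + 2*j (c(a, j) = a + (a + 2*j) = 2*a + 2*j)
M(K, P) = 149 + K*P
M(119, c(-8, 14))/l(20, -180) - 24298/(-13999) = (149 + 119*(2*(-8) + 2*14))/(160 + 8*20*(-180)) - 24298/(-13999) = (149 + 119*(-16 + 28))/(160 - 28800) - 24298*(-1/13999) = (149 + 119*12)/(-28640) + 24298/13999 = (149 + 1428)*(-1/28640) + 24298/13999 = 1577*(-1/28640) + 24298/13999 = -1577/28640 + 24298/13999 = 673818297/400931360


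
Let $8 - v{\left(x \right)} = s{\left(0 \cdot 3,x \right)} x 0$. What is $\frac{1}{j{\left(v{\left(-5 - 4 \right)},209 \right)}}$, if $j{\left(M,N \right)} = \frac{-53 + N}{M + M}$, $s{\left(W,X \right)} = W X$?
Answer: $\frac{4}{39} \approx 0.10256$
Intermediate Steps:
$v{\left(x \right)} = 8$ ($v{\left(x \right)} = 8 - 0 \cdot 3 x x 0 = 8 - 0 x x 0 = 8 - 0 x 0 = 8 - 0 \cdot 0 = 8 - 0 = 8 + 0 = 8$)
$j{\left(M,N \right)} = \frac{-53 + N}{2 M}$
$\frac{1}{j{\left(v{\left(-5 - 4 \right)},209 \right)}} = \frac{1}{\frac{1}{2} \cdot \frac{1}{8} \left(-53 + 209\right)} = \frac{1}{\frac{1}{2} \cdot \frac{1}{8} \cdot 156} = \frac{1}{\frac{39}{4}} = \frac{4}{39}$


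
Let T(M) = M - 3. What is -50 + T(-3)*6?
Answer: -86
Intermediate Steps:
T(M) = -3 + M
-50 + T(-3)*6 = -50 + (-3 - 3)*6 = -50 - 6*6 = -50 - 36 = -86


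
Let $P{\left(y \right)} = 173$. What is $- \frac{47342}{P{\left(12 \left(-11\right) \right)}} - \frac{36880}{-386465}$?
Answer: $- \frac{3657929158}{13371689} \approx -273.56$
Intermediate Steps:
$- \frac{47342}{P{\left(12 \left(-11\right) \right)}} - \frac{36880}{-386465} = - \frac{47342}{173} - \frac{36880}{-386465} = \left(-47342\right) \frac{1}{173} - - \frac{7376}{77293} = - \frac{47342}{173} + \frac{7376}{77293} = - \frac{3657929158}{13371689}$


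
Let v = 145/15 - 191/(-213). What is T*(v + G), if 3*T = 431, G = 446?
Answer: 13971296/213 ≈ 65593.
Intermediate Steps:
T = 431/3 (T = (1/3)*431 = 431/3 ≈ 143.67)
v = 750/71 (v = 145*(1/15) - 191*(-1/213) = 29/3 + 191/213 = 750/71 ≈ 10.563)
T*(v + G) = 431*(750/71 + 446)/3 = (431/3)*(32416/71) = 13971296/213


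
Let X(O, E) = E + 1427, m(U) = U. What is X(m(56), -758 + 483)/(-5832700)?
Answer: -288/1458175 ≈ -0.00019751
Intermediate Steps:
X(O, E) = 1427 + E
X(m(56), -758 + 483)/(-5832700) = (1427 + (-758 + 483))/(-5832700) = (1427 - 275)*(-1/5832700) = 1152*(-1/5832700) = -288/1458175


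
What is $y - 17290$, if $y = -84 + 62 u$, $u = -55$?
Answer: $-20784$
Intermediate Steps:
$y = -3494$ ($y = -84 + 62 \left(-55\right) = -84 - 3410 = -3494$)
$y - 17290 = -3494 - 17290 = -20784$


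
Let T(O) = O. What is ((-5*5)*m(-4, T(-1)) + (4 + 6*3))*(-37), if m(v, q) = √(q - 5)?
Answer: -814 + 925*I*√6 ≈ -814.0 + 2265.8*I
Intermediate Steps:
m(v, q) = √(-5 + q)
((-5*5)*m(-4, T(-1)) + (4 + 6*3))*(-37) = ((-5*5)*√(-5 - 1) + (4 + 6*3))*(-37) = (-25*I*√6 + (4 + 18))*(-37) = (-25*I*√6 + 22)*(-37) = (22 - 25*I*√6)*(-37) = -814 + 925*I*√6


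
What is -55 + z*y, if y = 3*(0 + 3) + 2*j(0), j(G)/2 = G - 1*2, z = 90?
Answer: 35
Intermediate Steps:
j(G) = -4 + 2*G (j(G) = 2*(G - 1*2) = 2*(G - 2) = 2*(-2 + G) = -4 + 2*G)
y = 1 (y = 3*(0 + 3) + 2*(-4 + 2*0) = 3*3 + 2*(-4 + 0) = 9 + 2*(-4) = 9 - 8 = 1)
-55 + z*y = -55 + 90*1 = -55 + 90 = 35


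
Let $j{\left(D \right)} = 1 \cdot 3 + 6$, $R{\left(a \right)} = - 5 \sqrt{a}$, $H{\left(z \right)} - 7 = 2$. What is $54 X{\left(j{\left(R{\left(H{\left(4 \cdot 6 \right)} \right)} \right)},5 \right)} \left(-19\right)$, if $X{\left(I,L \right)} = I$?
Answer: $-9234$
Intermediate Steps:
$H{\left(z \right)} = 9$ ($H{\left(z \right)} = 7 + 2 = 9$)
$j{\left(D \right)} = 9$ ($j{\left(D \right)} = 3 + 6 = 9$)
$54 X{\left(j{\left(R{\left(H{\left(4 \cdot 6 \right)} \right)} \right)},5 \right)} \left(-19\right) = 54 \cdot 9 \left(-19\right) = 486 \left(-19\right) = -9234$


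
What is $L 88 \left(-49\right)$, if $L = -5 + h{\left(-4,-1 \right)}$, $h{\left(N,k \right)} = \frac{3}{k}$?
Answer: $34496$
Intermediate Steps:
$L = -8$ ($L = -5 + \frac{3}{-1} = -5 + 3 \left(-1\right) = -5 - 3 = -8$)
$L 88 \left(-49\right) = \left(-8\right) 88 \left(-49\right) = \left(-704\right) \left(-49\right) = 34496$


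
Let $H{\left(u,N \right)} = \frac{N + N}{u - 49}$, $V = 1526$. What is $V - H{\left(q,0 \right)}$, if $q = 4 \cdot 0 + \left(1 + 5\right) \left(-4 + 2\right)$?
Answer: $1526$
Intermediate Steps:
$q = -12$ ($q = 0 + 6 \left(-2\right) = 0 - 12 = -12$)
$H{\left(u,N \right)} = \frac{2 N}{-49 + u}$
$V - H{\left(q,0 \right)} = 1526 - 2 \cdot 0 \frac{1}{-49 - 12} = 1526 - 2 \cdot 0 \frac{1}{-61} = 1526 - 2 \cdot 0 \left(- \frac{1}{61}\right) = 1526 - 0 = 1526 + 0 = 1526$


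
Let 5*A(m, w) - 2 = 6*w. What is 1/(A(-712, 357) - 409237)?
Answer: -5/2044041 ≈ -2.4461e-6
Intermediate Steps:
A(m, w) = 2/5 + 6*w/5 (A(m, w) = 2/5 + (6*w)/5 = 2/5 + 6*w/5)
1/(A(-712, 357) - 409237) = 1/((2/5 + (6/5)*357) - 409237) = 1/((2/5 + 2142/5) - 409237) = 1/(2144/5 - 409237) = 1/(-2044041/5) = -5/2044041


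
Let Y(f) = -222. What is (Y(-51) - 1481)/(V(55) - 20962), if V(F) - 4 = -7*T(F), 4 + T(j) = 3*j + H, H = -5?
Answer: 1703/22050 ≈ 0.077234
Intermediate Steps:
T(j) = -9 + 3*j (T(j) = -4 + (3*j - 5) = -4 + (-5 + 3*j) = -9 + 3*j)
V(F) = 67 - 21*F (V(F) = 4 - 7*(-9 + 3*F) = 4 + (63 - 21*F) = 67 - 21*F)
(Y(-51) - 1481)/(V(55) - 20962) = (-222 - 1481)/((67 - 21*55) - 20962) = -1703/((67 - 1155) - 20962) = -1703/(-1088 - 20962) = -1703/(-22050) = -1703*(-1/22050) = 1703/22050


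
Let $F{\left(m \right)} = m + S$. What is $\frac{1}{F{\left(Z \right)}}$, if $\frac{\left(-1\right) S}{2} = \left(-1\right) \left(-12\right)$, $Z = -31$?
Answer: $- \frac{1}{55} \approx -0.018182$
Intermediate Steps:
$S = -24$ ($S = - 2 \left(\left(-1\right) \left(-12\right)\right) = \left(-2\right) 12 = -24$)
$F{\left(m \right)} = -24 + m$ ($F{\left(m \right)} = m - 24 = -24 + m$)
$\frac{1}{F{\left(Z \right)}} = \frac{1}{-24 - 31} = \frac{1}{-55} = - \frac{1}{55}$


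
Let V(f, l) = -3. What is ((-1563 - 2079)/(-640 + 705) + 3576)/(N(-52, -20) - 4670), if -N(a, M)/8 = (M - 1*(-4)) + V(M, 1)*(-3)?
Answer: -38133/49985 ≈ -0.76289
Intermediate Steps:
N(a, M) = -104 - 8*M (N(a, M) = -8*((M - 1*(-4)) - 3*(-3)) = -8*((M + 4) + 9) = -8*((4 + M) + 9) = -8*(13 + M) = -104 - 8*M)
((-1563 - 2079)/(-640 + 705) + 3576)/(N(-52, -20) - 4670) = ((-1563 - 2079)/(-640 + 705) + 3576)/((-104 - 8*(-20)) - 4670) = (-3642/65 + 3576)/((-104 + 160) - 4670) = (-3642*1/65 + 3576)/(56 - 4670) = (-3642/65 + 3576)/(-4614) = (228798/65)*(-1/4614) = -38133/49985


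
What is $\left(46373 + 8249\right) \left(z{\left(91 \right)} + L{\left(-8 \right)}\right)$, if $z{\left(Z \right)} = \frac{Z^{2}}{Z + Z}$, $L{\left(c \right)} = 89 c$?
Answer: $-36405563$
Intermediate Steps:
$z{\left(Z \right)} = \frac{Z}{2}$ ($z{\left(Z \right)} = \frac{Z^{2}}{2 Z} = \frac{1}{2 Z} Z^{2} = \frac{Z}{2}$)
$\left(46373 + 8249\right) \left(z{\left(91 \right)} + L{\left(-8 \right)}\right) = \left(46373 + 8249\right) \left(\frac{1}{2} \cdot 91 + 89 \left(-8\right)\right) = 54622 \left(\frac{91}{2} - 712\right) = 54622 \left(- \frac{1333}{2}\right) = -36405563$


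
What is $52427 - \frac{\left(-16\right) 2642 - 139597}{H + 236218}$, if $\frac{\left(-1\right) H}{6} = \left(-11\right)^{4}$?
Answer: $\frac{7778880713}{148372} \approx 52428.0$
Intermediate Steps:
$H = -87846$ ($H = - 6 \left(-11\right)^{4} = \left(-6\right) 14641 = -87846$)
$52427 - \frac{\left(-16\right) 2642 - 139597}{H + 236218} = 52427 - \frac{\left(-16\right) 2642 - 139597}{-87846 + 236218} = 52427 - \frac{-42272 - 139597}{148372} = 52427 - \left(-181869\right) \frac{1}{148372} = 52427 - - \frac{181869}{148372} = 52427 + \frac{181869}{148372} = \frac{7778880713}{148372}$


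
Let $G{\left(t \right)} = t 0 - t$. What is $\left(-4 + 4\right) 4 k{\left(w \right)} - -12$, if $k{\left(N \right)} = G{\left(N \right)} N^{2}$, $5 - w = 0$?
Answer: $12$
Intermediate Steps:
$G{\left(t \right)} = - t$ ($G{\left(t \right)} = 0 - t = - t$)
$w = 5$ ($w = 5 - 0 = 5 + 0 = 5$)
$k{\left(N \right)} = - N^{3}$ ($k{\left(N \right)} = - N N^{2} = - N^{3}$)
$\left(-4 + 4\right) 4 k{\left(w \right)} - -12 = \left(-4 + 4\right) 4 \left(- 5^{3}\right) - -12 = 0 \cdot 4 \left(\left(-1\right) 125\right) + 12 = 0 \left(-125\right) + 12 = 0 + 12 = 12$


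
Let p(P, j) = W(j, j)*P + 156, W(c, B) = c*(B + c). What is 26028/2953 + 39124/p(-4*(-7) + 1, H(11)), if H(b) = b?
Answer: 151129022/10592411 ≈ 14.268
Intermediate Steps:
p(P, j) = 156 + 2*P*j² (p(P, j) = (j*(j + j))*P + 156 = (j*(2*j))*P + 156 = (2*j²)*P + 156 = 2*P*j² + 156 = 156 + 2*P*j²)
26028/2953 + 39124/p(-4*(-7) + 1, H(11)) = 26028/2953 + 39124/(156 + 2*(-4*(-7) + 1)*11²) = 26028*(1/2953) + 39124/(156 + 2*(28 + 1)*121) = 26028/2953 + 39124/(156 + 2*29*121) = 26028/2953 + 39124/(156 + 7018) = 26028/2953 + 39124/7174 = 26028/2953 + 39124*(1/7174) = 26028/2953 + 19562/3587 = 151129022/10592411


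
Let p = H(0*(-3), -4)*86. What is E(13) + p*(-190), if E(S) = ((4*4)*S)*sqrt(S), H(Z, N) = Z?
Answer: 208*sqrt(13) ≈ 749.96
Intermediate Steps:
p = 0 (p = (0*(-3))*86 = 0*86 = 0)
E(S) = 16*S**(3/2) (E(S) = (16*S)*sqrt(S) = 16*S**(3/2))
E(13) + p*(-190) = 16*13**(3/2) + 0*(-190) = 16*(13*sqrt(13)) + 0 = 208*sqrt(13) + 0 = 208*sqrt(13)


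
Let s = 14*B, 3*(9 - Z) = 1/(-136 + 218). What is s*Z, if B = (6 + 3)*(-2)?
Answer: -92946/41 ≈ -2267.0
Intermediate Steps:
Z = 2213/246 (Z = 9 - 1/(3*(-136 + 218)) = 9 - 1/3/82 = 9 - 1/3*1/82 = 9 - 1/246 = 2213/246 ≈ 8.9959)
B = -18 (B = 9*(-2) = -18)
s = -252 (s = 14*(-18) = -252)
s*Z = -252*2213/246 = -92946/41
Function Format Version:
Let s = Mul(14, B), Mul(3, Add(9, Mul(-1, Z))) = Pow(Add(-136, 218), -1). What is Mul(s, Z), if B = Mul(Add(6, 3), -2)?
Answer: Rational(-92946, 41) ≈ -2267.0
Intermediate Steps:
Z = Rational(2213, 246) (Z = Add(9, Mul(Rational(-1, 3), Pow(Add(-136, 218), -1))) = Add(9, Mul(Rational(-1, 3), Pow(82, -1))) = Add(9, Mul(Rational(-1, 3), Rational(1, 82))) = Add(9, Rational(-1, 246)) = Rational(2213, 246) ≈ 8.9959)
B = -18 (B = Mul(9, -2) = -18)
s = -252 (s = Mul(14, -18) = -252)
Mul(s, Z) = Mul(-252, Rational(2213, 246)) = Rational(-92946, 41)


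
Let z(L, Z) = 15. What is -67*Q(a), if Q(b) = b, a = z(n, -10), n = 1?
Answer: -1005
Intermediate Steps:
a = 15
-67*Q(a) = -67*15 = -1005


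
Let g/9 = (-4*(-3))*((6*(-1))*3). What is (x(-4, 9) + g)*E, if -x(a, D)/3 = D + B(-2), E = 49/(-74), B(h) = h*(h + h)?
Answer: 97755/74 ≈ 1321.0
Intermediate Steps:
B(h) = 2*h² (B(h) = h*(2*h) = 2*h²)
E = -49/74 (E = 49*(-1/74) = -49/74 ≈ -0.66216)
x(a, D) = -24 - 3*D (x(a, D) = -3*(D + 2*(-2)²) = -3*(D + 2*4) = -3*(D + 8) = -3*(8 + D) = -24 - 3*D)
g = -1944 (g = 9*((-4*(-3))*((6*(-1))*3)) = 9*(12*(-6*3)) = 9*(12*(-18)) = 9*(-216) = -1944)
(x(-4, 9) + g)*E = ((-24 - 3*9) - 1944)*(-49/74) = ((-24 - 27) - 1944)*(-49/74) = (-51 - 1944)*(-49/74) = -1995*(-49/74) = 97755/74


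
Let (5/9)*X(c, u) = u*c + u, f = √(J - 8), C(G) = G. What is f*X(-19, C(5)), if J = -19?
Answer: -486*I*√3 ≈ -841.78*I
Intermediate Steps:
f = 3*I*√3 (f = √(-19 - 8) = √(-27) = 3*I*√3 ≈ 5.1962*I)
X(c, u) = 9*u/5 + 9*c*u/5 (X(c, u) = 9*(u*c + u)/5 = 9*(c*u + u)/5 = 9*(u + c*u)/5 = 9*u/5 + 9*c*u/5)
f*X(-19, C(5)) = (3*I*√3)*((9/5)*5*(1 - 19)) = (3*I*√3)*((9/5)*5*(-18)) = (3*I*√3)*(-162) = -486*I*√3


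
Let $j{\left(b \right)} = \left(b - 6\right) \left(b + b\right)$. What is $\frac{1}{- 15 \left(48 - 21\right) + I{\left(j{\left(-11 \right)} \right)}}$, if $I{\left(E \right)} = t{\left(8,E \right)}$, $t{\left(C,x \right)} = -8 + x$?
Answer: $- \frac{1}{39} \approx -0.025641$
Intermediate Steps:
$j{\left(b \right)} = 2 b \left(-6 + b\right)$ ($j{\left(b \right)} = \left(-6 + b\right) 2 b = 2 b \left(-6 + b\right)$)
$I{\left(E \right)} = -8 + E$
$\frac{1}{- 15 \left(48 - 21\right) + I{\left(j{\left(-11 \right)} \right)}} = \frac{1}{- 15 \left(48 - 21\right) - \left(8 + 22 \left(-6 - 11\right)\right)} = \frac{1}{\left(-15\right) 27 - \left(8 + 22 \left(-17\right)\right)} = \frac{1}{-405 + \left(-8 + 374\right)} = \frac{1}{-405 + 366} = \frac{1}{-39} = - \frac{1}{39}$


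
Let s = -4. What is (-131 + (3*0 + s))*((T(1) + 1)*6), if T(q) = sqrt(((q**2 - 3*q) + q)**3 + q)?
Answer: -810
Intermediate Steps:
T(q) = sqrt(q + (q**2 - 2*q)**3) (T(q) = sqrt((q**2 - 2*q)**3 + q) = sqrt(q + (q**2 - 2*q)**3))
(-131 + (3*0 + s))*((T(1) + 1)*6) = (-131 + (3*0 - 4))*((sqrt(1 + 1**3*(-2 + 1)**3) + 1)*6) = (-131 + (0 - 4))*((sqrt(1 + 1*(-1)**3) + 1)*6) = (-131 - 4)*((sqrt(1 + 1*(-1)) + 1)*6) = -135*(sqrt(1 - 1) + 1)*6 = -135*(sqrt(0) + 1)*6 = -135*(0 + 1)*6 = -135*6 = -810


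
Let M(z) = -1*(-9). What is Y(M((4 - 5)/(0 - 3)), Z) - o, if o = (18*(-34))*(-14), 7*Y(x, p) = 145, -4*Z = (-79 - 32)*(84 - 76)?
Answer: -59831/7 ≈ -8547.3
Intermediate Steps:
Z = 222 (Z = -(-79 - 32)*(84 - 76)/4 = -(-111)*8/4 = -¼*(-888) = 222)
M(z) = 9
Y(x, p) = 145/7 (Y(x, p) = (⅐)*145 = 145/7)
o = 8568 (o = -612*(-14) = 8568)
Y(M((4 - 5)/(0 - 3)), Z) - o = 145/7 - 1*8568 = 145/7 - 8568 = -59831/7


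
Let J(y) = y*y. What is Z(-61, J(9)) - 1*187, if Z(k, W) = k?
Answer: -248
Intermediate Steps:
J(y) = y**2
Z(-61, J(9)) - 1*187 = -61 - 1*187 = -61 - 187 = -248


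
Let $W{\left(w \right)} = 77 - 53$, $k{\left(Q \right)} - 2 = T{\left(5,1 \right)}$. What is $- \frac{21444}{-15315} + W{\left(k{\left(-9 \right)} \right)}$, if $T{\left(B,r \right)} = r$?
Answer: $\frac{129668}{5105} \approx 25.4$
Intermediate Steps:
$k{\left(Q \right)} = 3$ ($k{\left(Q \right)} = 2 + 1 = 3$)
$W{\left(w \right)} = 24$ ($W{\left(w \right)} = 77 - 53 = 24$)
$- \frac{21444}{-15315} + W{\left(k{\left(-9 \right)} \right)} = - \frac{21444}{-15315} + 24 = \left(-21444\right) \left(- \frac{1}{15315}\right) + 24 = \frac{7148}{5105} + 24 = \frac{129668}{5105}$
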